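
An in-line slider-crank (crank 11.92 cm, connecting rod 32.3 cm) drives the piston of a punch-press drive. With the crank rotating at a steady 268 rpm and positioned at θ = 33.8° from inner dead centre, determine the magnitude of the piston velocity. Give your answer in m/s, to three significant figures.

2.44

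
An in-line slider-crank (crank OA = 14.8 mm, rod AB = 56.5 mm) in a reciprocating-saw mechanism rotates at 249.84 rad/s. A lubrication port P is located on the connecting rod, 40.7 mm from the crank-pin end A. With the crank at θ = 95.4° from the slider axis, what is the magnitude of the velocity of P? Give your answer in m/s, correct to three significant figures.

ω = 249.8 rad/s.  Crank-pin speed |V_A| = rω = 3.6976 m/s, perpendicular to OA.
Rod angle: sinφ = −(r/L) sinθ ⇒ φ = -15.117°; ω_rod = −rω cosθ/√(L²−r²sin²θ) = +6.3797 rad/s.
V_P = V_A + ω_rod × AP, with AP = 0.0407 m along the rod.
Components: V_Px = −rω sinθ − a·ω_rod·sinφ = -3.6135 m/s;  V_Py = rω cosθ + a·ω_rod·cosφ = -0.097311 m/s.
|V_P| = √(V_Px² + V_Py²) = 3.6148 m/s.

3.61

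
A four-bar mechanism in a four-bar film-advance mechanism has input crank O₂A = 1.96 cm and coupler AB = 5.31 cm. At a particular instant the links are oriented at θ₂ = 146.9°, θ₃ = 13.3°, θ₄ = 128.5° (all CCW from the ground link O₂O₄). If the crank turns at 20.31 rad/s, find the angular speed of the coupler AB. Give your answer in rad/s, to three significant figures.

2.62

ω₂ = 20.31 rad/s
Differentiating the loop-closure r₂e^{iθ₂}+r₃e^{iθ₃}=r₁+r₄e^{iθ₄} gives r₂ω₂e^{iθ₂}+r₃ω₃e^{iθ₃}=r₄ω₄e^{iθ₄}.
Eliminating the other unknown: ω₃ = r₂ω₂ sin(θ₄−θ₂) / [r₃ sin(θ₃−θ₄)].
Numerator sine = -0.31565; denominator sine = -0.90483.
Result = 0.0196·20.31·(-0.31565) / (0.0531·(-0.90483)) = +2.6152 rad/s; magnitude 2.6152 rad/s.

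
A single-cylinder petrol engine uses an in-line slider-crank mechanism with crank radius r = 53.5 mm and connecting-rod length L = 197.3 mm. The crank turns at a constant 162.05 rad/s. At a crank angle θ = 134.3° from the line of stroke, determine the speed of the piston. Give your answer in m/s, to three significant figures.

5.01

ω = 162.1 rad/s
For an in-line slider-crank, x = r cosθ + √(L² − r² sin²θ), so v = −rω sinθ·[1 + r cosθ/√(L² − r² sin²θ)].
With r = 0.0535 m, L = 0.1973 m, θ = 134.3°: √(L² − r² sin²θ) = 0.19355 m.
v = −0.0535·162.1·0.71569·[1 + 0.0535·-0.69842/0.19355] = -5.007 m/s.
|v| = 5.007 m/s.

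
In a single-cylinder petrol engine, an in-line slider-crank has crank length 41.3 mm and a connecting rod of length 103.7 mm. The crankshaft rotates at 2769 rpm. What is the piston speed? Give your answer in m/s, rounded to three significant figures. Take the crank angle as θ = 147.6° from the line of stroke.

ω = 2π·2769/60 = 290 rad/s
For an in-line slider-crank, x = r cosθ + √(L² − r² sin²θ), so v = −rω sinθ·[1 + r cosθ/√(L² − r² sin²θ)].
With r = 0.0413 m, L = 0.1037 m, θ = 147.6°: √(L² − r² sin²θ) = 0.10131 m.
v = −0.0413·290·0.53583·[1 + 0.0413·-0.84433/0.10131] = -4.2082 m/s.
|v| = 4.2082 m/s.

4.21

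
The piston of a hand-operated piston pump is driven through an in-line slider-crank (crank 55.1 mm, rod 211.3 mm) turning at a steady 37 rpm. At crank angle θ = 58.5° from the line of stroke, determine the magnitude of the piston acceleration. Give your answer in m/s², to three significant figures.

0.335

ω = 2π·37/60 = 3.875 rad/s
x(θ) = r cosθ + √(L² − r² sin²θ); with ω constant, a = ω²·d²x/dθ².
d²x/dθ² = −r cosθ − r²(cos2θ)/√u − r⁴ sin²2θ/(4u^{3/2}),  u = L² − r² sin²θ = 0.0424405 m².
Substituting r = 0.0551 m, L = 0.2113 m, θ = 58.5°: d²x/dθ² = -0.022308 m.
a = ω²·d²x/dθ² = (3.875)²·(-0.022308) = -0.33491 m/s²;  |a| = 0.33491 m/s².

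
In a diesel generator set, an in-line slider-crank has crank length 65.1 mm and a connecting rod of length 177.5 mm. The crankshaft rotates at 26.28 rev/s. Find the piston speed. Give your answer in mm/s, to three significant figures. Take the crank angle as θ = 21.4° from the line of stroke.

ω = 2π·26.3 = 165.1 rad/s
For an in-line slider-crank, x = r cosθ + √(L² − r² sin²θ), so v = −rω sinθ·[1 + r cosθ/√(L² − r² sin²θ)].
With r = 0.0651 m, L = 0.1775 m, θ = 21.4°: √(L² − r² sin²θ) = 0.1759 m.
v = −0.0651·165.1·0.36488·[1 + 0.0651·0.93106/0.1759] = -5.2737 m/s.
|v| = 5.2737 m/s = 5273.7 mm/s.

5270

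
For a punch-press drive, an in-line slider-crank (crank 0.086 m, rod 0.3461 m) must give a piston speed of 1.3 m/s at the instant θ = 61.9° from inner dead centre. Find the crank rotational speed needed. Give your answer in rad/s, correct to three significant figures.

15.3

For an in-line slider-crank, |v_piston| = rω|sinθ|·[1 + r cosθ/√(L² − r² sin²θ)].
With r = 0.086 m, L = 0.3461 m, θ = 61.9°: the bracketed kinematic factor |dx/dθ| = 0.084963 m.
ω = v/|dx/dθ| = 1.3/0.084963 = 15.301 rad/s.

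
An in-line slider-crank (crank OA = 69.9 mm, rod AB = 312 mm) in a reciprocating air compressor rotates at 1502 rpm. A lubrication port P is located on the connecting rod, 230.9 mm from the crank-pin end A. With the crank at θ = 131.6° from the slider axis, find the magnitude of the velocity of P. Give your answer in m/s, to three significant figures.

7.55

ω = 157.3 rad/s.  Crank-pin speed |V_A| = rω = 10.995 m/s, perpendicular to OA.
Rod angle: sinφ = −(r/L) sinθ ⇒ φ = -9.645°; ω_rod = −rω cosθ/√(L²−r²sin²θ) = +23.731 rad/s.
V_P = V_A + ω_rod × AP, with AP = 0.2309 m along the rod.
Components: V_Px = −rω sinθ − a·ω_rod·sinφ = -7.3036 m/s;  V_Py = rω cosθ + a·ω_rod·cosφ = -1.8974 m/s.
|V_P| = √(V_Px² + V_Py²) = 7.5461 m/s.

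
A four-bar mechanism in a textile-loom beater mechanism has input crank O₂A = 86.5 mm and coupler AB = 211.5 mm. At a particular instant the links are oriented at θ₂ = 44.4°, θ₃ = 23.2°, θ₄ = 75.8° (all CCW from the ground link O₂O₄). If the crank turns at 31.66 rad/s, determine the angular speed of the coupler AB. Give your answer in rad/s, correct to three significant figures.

8.49

ω₂ = 31.66 rad/s
Differentiating the loop-closure r₂e^{iθ₂}+r₃e^{iθ₃}=r₁+r₄e^{iθ₄} gives r₂ω₂e^{iθ₂}+r₃ω₃e^{iθ₃}=r₄ω₄e^{iθ₄}.
Eliminating the other unknown: ω₃ = r₂ω₂ sin(θ₄−θ₂) / [r₃ sin(θ₃−θ₄)].
Numerator sine = +0.52101; denominator sine = -0.79441.
Result = 0.0865·31.66·(+0.52101) / (0.2115·(-0.79441)) = -8.4921 rad/s; magnitude 8.4921 rad/s.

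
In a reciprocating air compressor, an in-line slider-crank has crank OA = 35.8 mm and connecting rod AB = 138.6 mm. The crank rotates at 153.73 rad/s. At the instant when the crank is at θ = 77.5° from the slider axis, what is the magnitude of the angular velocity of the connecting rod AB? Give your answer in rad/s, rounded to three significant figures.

8.88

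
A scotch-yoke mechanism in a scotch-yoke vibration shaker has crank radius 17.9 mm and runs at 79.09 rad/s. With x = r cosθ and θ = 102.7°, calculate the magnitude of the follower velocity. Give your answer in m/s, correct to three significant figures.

1.38

ω = 79.09 rad/s
x = r cosθ ⇒ ẋ = −rω sinθ.
|v| = rω|sinθ| = 0.0179·79.09·|sin 102.7°| = 1.3811 m/s.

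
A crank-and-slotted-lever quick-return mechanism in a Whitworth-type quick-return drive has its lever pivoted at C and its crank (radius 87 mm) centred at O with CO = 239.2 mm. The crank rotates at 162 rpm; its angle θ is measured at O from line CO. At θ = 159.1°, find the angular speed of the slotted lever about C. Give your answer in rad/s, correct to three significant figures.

ω = 16.96 rad/s (from 162 rpm).
Crank pin A relative to C: A = (d + r cosθ, r sinθ); lever angle φ = atan2(r sinθ, d + r cosθ).
Differentiating tanφ: φ̇ = rω(d cosθ + r)/(d² + r² + 2dr cosθ).
d² + r² + 2dr cosθ = |CA|² = 0.0259033 m²;  d cosθ + r = -0.13646 m.
|ω_lever| = |0.087·16.96·-0.13646| / 0.0259033 = 7.7753 rad/s.

7.78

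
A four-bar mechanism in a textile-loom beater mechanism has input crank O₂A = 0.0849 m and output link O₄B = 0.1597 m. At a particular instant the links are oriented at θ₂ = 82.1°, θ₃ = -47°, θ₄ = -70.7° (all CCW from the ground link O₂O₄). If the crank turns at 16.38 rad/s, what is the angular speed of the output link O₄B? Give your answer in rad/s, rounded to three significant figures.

16.8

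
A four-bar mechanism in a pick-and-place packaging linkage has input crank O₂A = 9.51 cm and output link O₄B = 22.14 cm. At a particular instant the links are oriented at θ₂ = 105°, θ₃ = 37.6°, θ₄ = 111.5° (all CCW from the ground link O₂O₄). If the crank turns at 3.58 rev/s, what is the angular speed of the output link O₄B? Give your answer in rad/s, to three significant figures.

9.28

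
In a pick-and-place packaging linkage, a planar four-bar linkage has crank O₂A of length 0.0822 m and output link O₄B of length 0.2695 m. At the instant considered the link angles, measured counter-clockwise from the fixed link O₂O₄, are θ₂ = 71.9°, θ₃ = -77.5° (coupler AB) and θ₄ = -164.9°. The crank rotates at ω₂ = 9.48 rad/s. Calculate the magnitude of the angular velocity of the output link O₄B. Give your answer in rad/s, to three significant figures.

1.47

ω₂ = 9.48 rad/s
Differentiating the loop-closure r₂e^{iθ₂}+r₃e^{iθ₃}=r₁+r₄e^{iθ₄} gives r₂ω₂e^{iθ₂}+r₃ω₃e^{iθ₃}=r₄ω₄e^{iθ₄}.
Eliminating the other unknown: ω₄ = r₂ω₂ sin(θ₂−θ₃) / [r₄ sin(θ₄−θ₃)].
Numerator sine = +0.50904; denominator sine = -0.99897.
Result = 0.0822·9.48·(+0.50904) / (0.2695·(-0.99897)) = -1.4734 rad/s; magnitude 1.4734 rad/s.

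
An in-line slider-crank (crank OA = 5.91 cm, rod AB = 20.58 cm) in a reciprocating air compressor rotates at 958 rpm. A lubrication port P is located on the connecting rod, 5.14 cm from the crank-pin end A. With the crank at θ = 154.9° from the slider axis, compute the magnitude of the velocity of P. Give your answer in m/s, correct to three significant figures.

ω = 100.3 rad/s.  Crank-pin speed |V_A| = rω = 5.929 m/s, perpendicular to OA.
Rod angle: sinφ = −(r/L) sinθ ⇒ φ = -6.997°; ω_rod = −rω cosθ/√(L²−r²sin²θ) = +26.285 rad/s.
V_P = V_A + ω_rod × AP, with AP = 0.0514 m along the rod.
Components: V_Px = −rω sinθ − a·ω_rod·sinφ = -2.3505 m/s;  V_Py = rω cosθ + a·ω_rod·cosφ = -4.0281 m/s.
|V_P| = √(V_Px² + V_Py²) = 4.6638 m/s.

4.66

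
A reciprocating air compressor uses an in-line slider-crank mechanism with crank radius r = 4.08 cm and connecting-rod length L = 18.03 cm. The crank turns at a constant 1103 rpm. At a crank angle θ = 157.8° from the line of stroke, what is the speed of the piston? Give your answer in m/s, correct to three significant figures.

ω = 2π·1103/60 = 115.5 rad/s
For an in-line slider-crank, x = r cosθ + √(L² − r² sin²θ), so v = −rω sinθ·[1 + r cosθ/√(L² − r² sin²θ)].
With r = 0.0408 m, L = 0.1803 m, θ = 157.8°: √(L² − r² sin²θ) = 0.17964 m.
v = −0.0408·115.5·0.37784·[1 + 0.0408·-0.92587/0.17964] = -1.4062 m/s.
|v| = 1.4062 m/s.

1.41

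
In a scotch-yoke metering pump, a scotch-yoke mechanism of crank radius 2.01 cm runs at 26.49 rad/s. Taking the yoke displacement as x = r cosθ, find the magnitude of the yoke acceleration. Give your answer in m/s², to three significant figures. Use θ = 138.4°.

ω = 26.49 rad/s
x = r cosθ ⇒ ẍ = −rω² cosθ (ω constant).
|a| = rω²|cosθ| = 0.0201·(26.49)²·|cos 138.4°| = 10.547 m/s².

10.5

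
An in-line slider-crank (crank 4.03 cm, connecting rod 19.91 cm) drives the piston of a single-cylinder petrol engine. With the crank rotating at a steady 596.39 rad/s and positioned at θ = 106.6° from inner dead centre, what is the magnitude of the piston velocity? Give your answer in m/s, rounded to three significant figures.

ω = 596.4 rad/s
For an in-line slider-crank, x = r cosθ + √(L² − r² sin²θ), so v = −rω sinθ·[1 + r cosθ/√(L² − r² sin²θ)].
With r = 0.0403 m, L = 0.1991 m, θ = 106.6°: √(L² − r² sin²θ) = 0.19532 m.
v = −0.0403·596.4·0.95832·[1 + 0.0403·-0.28569/0.19532] = -21.675 m/s.
|v| = 21.675 m/s.

21.7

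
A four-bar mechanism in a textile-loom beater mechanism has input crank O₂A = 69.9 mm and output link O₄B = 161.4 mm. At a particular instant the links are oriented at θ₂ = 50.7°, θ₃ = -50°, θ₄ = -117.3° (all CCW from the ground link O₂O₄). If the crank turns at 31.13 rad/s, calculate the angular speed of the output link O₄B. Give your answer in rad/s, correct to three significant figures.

ω₂ = 31.13 rad/s
Differentiating the loop-closure r₂e^{iθ₂}+r₃e^{iθ₃}=r₁+r₄e^{iθ₄} gives r₂ω₂e^{iθ₂}+r₃ω₃e^{iθ₃}=r₄ω₄e^{iθ₄}.
Eliminating the other unknown: ω₄ = r₂ω₂ sin(θ₂−θ₃) / [r₄ sin(θ₄−θ₃)].
Numerator sine = +0.98261; denominator sine = -0.92254.
Result = 0.0699·31.13·(+0.98261) / (0.1614·(-0.92254)) = -14.36 rad/s; magnitude 14.36 rad/s.

14.4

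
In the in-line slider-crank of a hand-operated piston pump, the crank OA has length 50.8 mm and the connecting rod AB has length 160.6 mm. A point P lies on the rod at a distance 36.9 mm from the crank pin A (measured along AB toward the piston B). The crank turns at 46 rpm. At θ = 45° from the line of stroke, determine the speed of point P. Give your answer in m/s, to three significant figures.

0.226

ω = 4.817 rad/s.  Crank-pin speed |V_A| = rω = 0.24471 m/s, perpendicular to OA.
Rod angle: sinφ = −(r/L) sinθ ⇒ φ = -12.925°; ω_rod = −rω cosθ/√(L²−r²sin²θ) = -1.1054 rad/s.
V_P = V_A + ω_rod × AP, with AP = 0.0369 m along the rod.
Components: V_Px = −rω sinθ − a·ω_rod·sinφ = -0.18216 m/s;  V_Py = rω cosθ + a·ω_rod·cosφ = +0.13328 m/s.
|V_P| = √(V_Px² + V_Py²) = 0.22571 m/s.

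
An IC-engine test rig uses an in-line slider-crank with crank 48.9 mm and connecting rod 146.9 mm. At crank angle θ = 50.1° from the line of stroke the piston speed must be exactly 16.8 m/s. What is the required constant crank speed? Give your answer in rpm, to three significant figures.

3500

For an in-line slider-crank, |v_piston| = rω|sinθ|·[1 + r cosθ/√(L² − r² sin²θ)].
With r = 0.0489 m, L = 0.1469 m, θ = 50.1°: the bracketed kinematic factor |dx/dθ| = 0.045799 m.
ω = v/|dx/dθ| = 16.8/0.045799 = 366.82 rad/s.
N = 60ω/(2π) = 3502.8 rpm.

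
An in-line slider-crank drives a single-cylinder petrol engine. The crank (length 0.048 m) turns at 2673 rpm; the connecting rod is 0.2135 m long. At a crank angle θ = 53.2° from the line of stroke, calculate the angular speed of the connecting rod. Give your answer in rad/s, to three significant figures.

ω = 279.9 rad/s (converted from 2673 rpm).
The rod makes angle φ with the slider axis where L sinφ = r sinθ; differentiating, L cosφ·φ̇ = r ω cosθ.
L cosφ = √(L² − r² sin²θ) = 0.21001 m.
|ω_rod| = r ω |cosθ| / √(L² − r² sin²θ) = 0.048·279.9·0.59902/0.21001 = 38.324 rad/s.

38.3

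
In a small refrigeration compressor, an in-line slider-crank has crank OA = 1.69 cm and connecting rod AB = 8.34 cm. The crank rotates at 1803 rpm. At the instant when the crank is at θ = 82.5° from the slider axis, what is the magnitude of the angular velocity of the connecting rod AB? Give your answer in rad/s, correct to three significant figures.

ω = 188.8 rad/s (converted from 1803 rpm).
The rod makes angle φ with the slider axis where L sinφ = r sinθ; differentiating, L cosφ·φ̇ = r ω cosθ.
L cosφ = √(L² − r² sin²θ) = 0.0817 m.
|ω_rod| = r ω |cosθ| / √(L² − r² sin²θ) = 0.0169·188.8·0.13053/0.0817 = 5.0979 rad/s.

5.10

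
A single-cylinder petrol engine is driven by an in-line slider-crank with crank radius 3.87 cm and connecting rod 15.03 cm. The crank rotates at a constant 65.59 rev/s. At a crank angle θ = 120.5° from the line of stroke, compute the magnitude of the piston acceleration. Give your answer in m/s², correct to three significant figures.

ω = 2π·65.6 = 412.1 rad/s
x(θ) = r cosθ + √(L² − r² sin²θ); with ω constant, a = ω²·d²x/dθ².
d²x/dθ² = −r cosθ − r²(cos2θ)/√u − r⁴ sin²2θ/(4u^{3/2}),  u = L² − r² sin²θ = 0.0214782 m².
Substituting r = 0.0387 m, L = 0.1503 m, θ = 120.5°: d²x/dθ² = +0.02446 m.
a = ω²·d²x/dθ² = (412.1)²·(+0.02446) = +4154.2 m/s²;  |a| = 4154.2 m/s².

4150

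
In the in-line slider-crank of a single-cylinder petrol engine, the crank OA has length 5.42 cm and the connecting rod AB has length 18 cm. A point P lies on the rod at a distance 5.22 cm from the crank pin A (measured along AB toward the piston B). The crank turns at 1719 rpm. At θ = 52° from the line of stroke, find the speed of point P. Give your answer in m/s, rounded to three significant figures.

ω = 180 rad/s.  Crank-pin speed |V_A| = rω = 9.7567 m/s, perpendicular to OA.
Rod angle: sinφ = −(r/L) sinθ ⇒ φ = -13.726°; ω_rod = −rω cosθ/√(L²−r²sin²θ) = -34.352 rad/s.
V_P = V_A + ω_rod × AP, with AP = 0.0522 m along the rod.
Components: V_Px = −rω sinθ − a·ω_rod·sinφ = -8.1139 m/s;  V_Py = rω cosθ + a·ω_rod·cosφ = +4.2649 m/s.
|V_P| = √(V_Px² + V_Py²) = 9.1665 m/s.

9.17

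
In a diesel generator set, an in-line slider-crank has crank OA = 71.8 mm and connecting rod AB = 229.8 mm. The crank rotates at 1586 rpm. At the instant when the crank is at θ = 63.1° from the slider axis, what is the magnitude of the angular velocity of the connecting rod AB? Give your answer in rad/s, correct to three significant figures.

ω = 166.1 rad/s (converted from 1586 rpm).
The rod makes angle φ with the slider axis where L sinφ = r sinθ; differentiating, L cosφ·φ̇ = r ω cosθ.
L cosφ = √(L² − r² sin²θ) = 0.2207 m.
|ω_rod| = r ω |cosθ| / √(L² − r² sin²θ) = 0.0718·166.1·0.45243/0.2207 = 24.446 rad/s.

24.4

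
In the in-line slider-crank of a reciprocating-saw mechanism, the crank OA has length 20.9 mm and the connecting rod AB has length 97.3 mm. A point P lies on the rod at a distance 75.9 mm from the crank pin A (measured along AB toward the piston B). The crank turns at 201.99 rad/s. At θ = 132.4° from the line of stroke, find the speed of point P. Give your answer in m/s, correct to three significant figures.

2.83

ω = 202 rad/s.  Crank-pin speed |V_A| = rω = 4.2216 m/s, perpendicular to OA.
Rod angle: sinφ = −(r/L) sinθ ⇒ φ = -9.127°; ω_rod = −rω cosθ/√(L²−r²sin²θ) = +29.631 rad/s.
V_P = V_A + ω_rod × AP, with AP = 0.0759 m along the rod.
Components: V_Px = −rω sinθ − a·ω_rod·sinφ = -2.7607 m/s;  V_Py = rω cosθ + a·ω_rod·cosφ = -0.62608 m/s.
|V_P| = √(V_Px² + V_Py²) = 2.8308 m/s.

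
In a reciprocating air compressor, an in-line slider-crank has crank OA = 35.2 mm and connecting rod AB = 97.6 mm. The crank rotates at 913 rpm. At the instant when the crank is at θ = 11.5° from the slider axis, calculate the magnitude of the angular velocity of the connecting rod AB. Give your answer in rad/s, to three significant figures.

ω = 95.61 rad/s (converted from 913 rpm).
The rod makes angle φ with the slider axis where L sinφ = r sinθ; differentiating, L cosφ·φ̇ = r ω cosθ.
L cosφ = √(L² − r² sin²θ) = 0.097347 m.
|ω_rod| = r ω |cosθ| / √(L² − r² sin²θ) = 0.0352·95.61·0.97992/0.097347 = 33.877 rad/s.

33.9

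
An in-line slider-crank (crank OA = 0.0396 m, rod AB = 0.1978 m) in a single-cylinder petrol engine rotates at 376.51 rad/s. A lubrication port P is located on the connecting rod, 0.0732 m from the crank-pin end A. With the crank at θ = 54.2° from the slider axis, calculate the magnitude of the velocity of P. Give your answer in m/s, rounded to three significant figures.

13.8

ω = 376.5 rad/s.  Crank-pin speed |V_A| = rω = 14.91 m/s, perpendicular to OA.
Rod angle: sinφ = −(r/L) sinθ ⇒ φ = -9.345°; ω_rod = −rω cosθ/√(L²−r²sin²θ) = -44.686 rad/s.
V_P = V_A + ω_rod × AP, with AP = 0.0732 m along the rod.
Components: V_Px = −rω sinθ − a·ω_rod·sinφ = -12.624 m/s;  V_Py = rω cosθ + a·ω_rod·cosφ = +5.494 m/s.
|V_P| = √(V_Px² + V_Py²) = 13.768 m/s.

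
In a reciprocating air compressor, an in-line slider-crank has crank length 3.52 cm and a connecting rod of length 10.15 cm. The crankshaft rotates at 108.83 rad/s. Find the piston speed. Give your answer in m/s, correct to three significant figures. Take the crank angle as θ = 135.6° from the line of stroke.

2.00

ω = 108.8 rad/s
For an in-line slider-crank, x = r cosθ + √(L² − r² sin²θ), so v = −rω sinθ·[1 + r cosθ/√(L² − r² sin²θ)].
With r = 0.0352 m, L = 0.1015 m, θ = 135.6°: √(L² − r² sin²θ) = 0.098467 m.
v = −0.0352·108.8·0.69966·[1 + 0.0352·-0.71447/0.098467] = -1.9957 m/s.
|v| = 1.9957 m/s.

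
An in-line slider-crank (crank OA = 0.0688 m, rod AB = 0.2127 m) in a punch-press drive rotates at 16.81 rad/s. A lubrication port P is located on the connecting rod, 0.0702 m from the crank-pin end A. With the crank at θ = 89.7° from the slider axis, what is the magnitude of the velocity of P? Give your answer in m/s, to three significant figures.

1.16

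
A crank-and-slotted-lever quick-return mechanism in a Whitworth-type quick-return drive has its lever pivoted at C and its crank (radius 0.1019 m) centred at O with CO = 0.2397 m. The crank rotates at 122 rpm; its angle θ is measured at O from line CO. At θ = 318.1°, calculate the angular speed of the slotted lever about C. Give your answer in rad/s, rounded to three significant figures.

3.50

ω = 12.78 rad/s (from 122 rpm).
Crank pin A relative to C: A = (d + r cosθ, r sinθ); lever angle φ = atan2(r sinθ, d + r cosθ).
Differentiating tanφ: φ̇ = rω(d cosθ + r)/(d² + r² + 2dr cosθ).
d² + r² + 2dr cosθ = |CA|² = 0.1042 m²;  d cosθ + r = +0.28031 m.
|ω_lever| = |0.1019·12.78·+0.28031| / 0.1042 = 3.5022 rad/s.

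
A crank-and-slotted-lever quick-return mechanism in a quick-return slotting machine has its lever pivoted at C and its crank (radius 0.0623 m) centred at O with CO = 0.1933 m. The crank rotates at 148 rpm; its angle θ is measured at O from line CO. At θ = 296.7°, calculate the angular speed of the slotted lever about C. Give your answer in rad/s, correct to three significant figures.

2.77

ω = 15.5 rad/s (from 148 rpm).
Crank pin A relative to C: A = (d + r cosθ, r sinθ); lever angle φ = atan2(r sinθ, d + r cosθ).
Differentiating tanφ: φ̇ = rω(d cosθ + r)/(d² + r² + 2dr cosθ).
d² + r² + 2dr cosθ = |CA|² = 0.0520681 m²;  d cosθ + r = +0.14915 m.
|ω_lever| = |0.0623·15.5·+0.14915| / 0.0520681 = 2.7659 rad/s.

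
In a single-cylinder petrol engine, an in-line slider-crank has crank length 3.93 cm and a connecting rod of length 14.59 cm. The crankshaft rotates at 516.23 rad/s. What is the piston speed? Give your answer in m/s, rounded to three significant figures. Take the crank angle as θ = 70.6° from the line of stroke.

20.9

ω = 516.2 rad/s
For an in-line slider-crank, x = r cosθ + √(L² − r² sin²θ), so v = −rω sinθ·[1 + r cosθ/√(L² − r² sin²θ)].
With r = 0.0393 m, L = 0.1459 m, θ = 70.6°: √(L² − r² sin²θ) = 0.14111 m.
v = −0.0393·516.2·0.94322·[1 + 0.0393·0.33216/0.14111] = -20.906 m/s.
|v| = 20.906 m/s.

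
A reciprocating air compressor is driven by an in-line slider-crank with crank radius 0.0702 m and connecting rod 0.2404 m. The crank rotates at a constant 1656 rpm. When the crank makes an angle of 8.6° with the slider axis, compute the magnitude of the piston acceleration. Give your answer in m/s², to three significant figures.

ω = 2π·1656/60 = 173.4 rad/s
x(θ) = r cosθ + √(L² − r² sin²θ); with ω constant, a = ω²·d²x/dθ².
d²x/dθ² = −r cosθ − r²(cos2θ)/√u − r⁴ sin²2θ/(4u^{3/2}),  u = L² − r² sin²θ = 0.057682 m².
Substituting r = 0.0702 m, L = 0.2404 m, θ = 8.6°: d²x/dθ² = -0.08905 m.
a = ω²·d²x/dθ² = (173.4)²·(-0.08905) = -2678 m/s²;  |a| = 2678 m/s².

2680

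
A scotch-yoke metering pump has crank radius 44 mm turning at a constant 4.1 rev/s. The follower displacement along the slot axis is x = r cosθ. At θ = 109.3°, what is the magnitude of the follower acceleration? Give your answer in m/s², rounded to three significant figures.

ω = 25.76 rad/s (from 4.1 rev/s).
x = r cosθ ⇒ ẍ = −rω² cosθ (ω constant).
|a| = rω²|cosθ| = 0.044·(25.76)²·|cos 109.3°| = 9.651 m/s².

9.65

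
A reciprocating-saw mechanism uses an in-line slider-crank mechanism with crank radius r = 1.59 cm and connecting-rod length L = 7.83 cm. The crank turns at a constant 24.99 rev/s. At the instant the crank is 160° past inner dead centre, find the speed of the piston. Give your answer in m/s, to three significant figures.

0.691

ω = 2π·25 = 157 rad/s
For an in-line slider-crank, x = r cosθ + √(L² − r² sin²θ), so v = −rω sinθ·[1 + r cosθ/√(L² − r² sin²θ)].
With r = 0.0159 m, L = 0.0783 m, θ = 160°: √(L² − r² sin²θ) = 0.078111 m.
v = −0.0159·157·0.34202·[1 + 0.0159·-0.93969/0.078111] = -0.69055 m/s.
|v| = 0.69055 m/s.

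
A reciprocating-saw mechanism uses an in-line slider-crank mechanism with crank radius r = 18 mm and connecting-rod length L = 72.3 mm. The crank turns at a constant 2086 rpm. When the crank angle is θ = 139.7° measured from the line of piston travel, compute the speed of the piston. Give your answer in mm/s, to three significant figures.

ω = 2π·2086/60 = 218.4 rad/s
For an in-line slider-crank, x = r cosθ + √(L² − r² sin²θ), so v = −rω sinθ·[1 + r cosθ/√(L² − r² sin²θ)].
With r = 0.018 m, L = 0.0723 m, θ = 139.7°: √(L² − r² sin²θ) = 0.071356 m.
v = −0.018·218.4·0.64679·[1 + 0.018·-0.76267/0.071356] = -2.0539 m/s.
|v| = 2.0539 m/s = 2053.9 mm/s.

2050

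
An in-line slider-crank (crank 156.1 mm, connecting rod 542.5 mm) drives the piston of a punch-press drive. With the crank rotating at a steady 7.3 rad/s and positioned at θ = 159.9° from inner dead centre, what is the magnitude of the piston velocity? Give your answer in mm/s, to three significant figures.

285

ω = 7.3 rad/s
For an in-line slider-crank, x = r cosθ + √(L² − r² sin²θ), so v = −rω sinθ·[1 + r cosθ/√(L² − r² sin²θ)].
With r = 0.1561 m, L = 0.5425 m, θ = 159.9°: √(L² − r² sin²θ) = 0.53984 m.
v = −0.1561·7.3·0.34366·[1 + 0.1561·-0.93909/0.53984] = -0.28527 m/s.
|v| = 0.28527 m/s = 285.27 mm/s.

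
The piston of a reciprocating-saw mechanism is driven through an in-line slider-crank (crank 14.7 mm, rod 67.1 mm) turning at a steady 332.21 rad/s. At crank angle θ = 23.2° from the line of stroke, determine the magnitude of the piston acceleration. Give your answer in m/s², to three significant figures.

1740

ω = 332.2 rad/s
x(θ) = r cosθ + √(L² − r² sin²θ); with ω constant, a = ω²·d²x/dθ².
d²x/dθ² = −r cosθ − r²(cos2θ)/√u − r⁴ sin²2θ/(4u^{3/2}),  u = L² − r² sin²θ = 0.00446887 m².
Substituting r = 0.0147 m, L = 0.0671 m, θ = 23.2°: d²x/dθ² = -0.015761 m.
a = ω²·d²x/dθ² = (332.2)²·(-0.015761) = -1739.4 m/s²;  |a| = 1739.4 m/s².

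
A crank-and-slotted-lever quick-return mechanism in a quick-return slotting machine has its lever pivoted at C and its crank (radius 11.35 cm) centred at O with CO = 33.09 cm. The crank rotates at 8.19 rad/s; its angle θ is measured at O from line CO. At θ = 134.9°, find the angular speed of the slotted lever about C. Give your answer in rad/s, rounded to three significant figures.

1.61

ω = 8.19 rad/s
Crank pin A relative to C: A = (d + r cosθ, r sinθ); lever angle φ = atan2(r sinθ, d + r cosθ).
Differentiating tanφ: φ̇ = rω(d cosθ + r)/(d² + r² + 2dr cosθ).
d² + r² + 2dr cosθ = |CA|² = 0.069356 m²;  d cosθ + r = -0.12007 m.
|ω_lever| = |0.1135·8.19·-0.12007| / 0.069356 = 1.6093 rad/s.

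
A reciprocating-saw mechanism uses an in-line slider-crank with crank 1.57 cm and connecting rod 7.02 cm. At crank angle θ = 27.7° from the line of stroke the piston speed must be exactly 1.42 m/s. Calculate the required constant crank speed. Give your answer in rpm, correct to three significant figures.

For an in-line slider-crank, |v_piston| = rω|sinθ|·[1 + r cosθ/√(L² − r² sin²θ)].
With r = 0.0157 m, L = 0.0702 m, θ = 27.7°: the bracketed kinematic factor |dx/dθ| = 0.008751 m.
ω = v/|dx/dθ| = 1.42/0.008751 = 162.27 rad/s.
N = 60ω/(2π) = 1549.5 rpm.

1550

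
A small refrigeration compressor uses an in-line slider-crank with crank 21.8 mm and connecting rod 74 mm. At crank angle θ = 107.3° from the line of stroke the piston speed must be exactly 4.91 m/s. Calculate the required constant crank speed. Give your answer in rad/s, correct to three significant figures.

For an in-line slider-crank, |v_piston| = rω|sinθ|·[1 + r cosθ/√(L² − r² sin²θ)].
With r = 0.0218 m, L = 0.074 m, θ = 107.3°: the bracketed kinematic factor |dx/dθ| = 0.018914 m.
ω = v/|dx/dθ| = 4.91/0.018914 = 259.6 rad/s.

260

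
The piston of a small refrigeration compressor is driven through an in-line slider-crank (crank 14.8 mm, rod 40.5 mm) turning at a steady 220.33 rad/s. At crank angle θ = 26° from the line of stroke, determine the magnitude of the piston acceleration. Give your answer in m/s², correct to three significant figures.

815

ω = 220.3 rad/s
x(θ) = r cosθ + √(L² − r² sin²θ); with ω constant, a = ω²·d²x/dθ².
d²x/dθ² = −r cosθ − r²(cos2θ)/√u − r⁴ sin²2θ/(4u^{3/2}),  u = L² − r² sin²θ = 0.00159816 m².
Substituting r = 0.0148 m, L = 0.0405 m, θ = 26°: d²x/dθ² = -0.016792 m.
a = ω²·d²x/dθ² = (220.3)²·(-0.016792) = -815.17 m/s²;  |a| = 815.17 m/s².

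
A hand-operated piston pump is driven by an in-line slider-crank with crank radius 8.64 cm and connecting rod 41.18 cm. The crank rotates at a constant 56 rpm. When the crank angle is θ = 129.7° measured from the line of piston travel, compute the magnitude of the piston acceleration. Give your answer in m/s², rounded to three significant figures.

ω = 2π·56/60 = 5.864 rad/s
x(θ) = r cosθ + √(L² − r² sin²θ); with ω constant, a = ω²·d²x/dθ².
d²x/dθ² = −r cosθ − r²(cos2θ)/√u − r⁴ sin²2θ/(4u^{3/2}),  u = L² − r² sin²θ = 0.16516 m².
Substituting r = 0.0864 m, L = 0.4118 m, θ = 129.7°: d²x/dθ² = +0.058368 m.
a = ω²·d²x/dθ² = (5.864)²·(+0.058368) = +2.0073 m/s²;  |a| = 2.0073 m/s².

2.01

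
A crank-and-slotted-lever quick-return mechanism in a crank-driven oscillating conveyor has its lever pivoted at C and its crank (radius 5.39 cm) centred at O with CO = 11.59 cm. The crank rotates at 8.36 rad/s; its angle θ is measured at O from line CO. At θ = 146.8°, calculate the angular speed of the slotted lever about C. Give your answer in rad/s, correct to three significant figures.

3.30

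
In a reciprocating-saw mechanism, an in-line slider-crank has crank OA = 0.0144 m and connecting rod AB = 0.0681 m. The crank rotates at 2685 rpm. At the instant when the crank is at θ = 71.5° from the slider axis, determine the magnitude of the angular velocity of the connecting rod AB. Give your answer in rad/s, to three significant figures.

19.3

ω = 281.2 rad/s (converted from 2685 rpm).
The rod makes angle φ with the slider axis where L sinφ = r sinθ; differentiating, L cosφ·φ̇ = r ω cosθ.
L cosφ = √(L² − r² sin²θ) = 0.066717 m.
|ω_rod| = r ω |cosθ| / √(L² − r² sin²θ) = 0.0144·281.2·0.31730/0.066717 = 19.256 rad/s.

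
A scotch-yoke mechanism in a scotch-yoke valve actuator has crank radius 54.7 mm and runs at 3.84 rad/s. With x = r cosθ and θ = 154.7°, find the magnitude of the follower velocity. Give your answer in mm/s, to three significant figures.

ω = 3.84 rad/s
x = r cosθ ⇒ ẋ = −rω sinθ.
|v| = rω|sinθ| = 0.0547·3.84·|sin 154.7°| = 0.089766 m/s = 89.766 mm/s.

89.8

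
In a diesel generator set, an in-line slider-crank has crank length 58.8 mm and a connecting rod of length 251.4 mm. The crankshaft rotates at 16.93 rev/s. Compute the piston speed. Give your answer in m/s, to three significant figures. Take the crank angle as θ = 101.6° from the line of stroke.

ω = 2π·16.9 = 106.4 rad/s
For an in-line slider-crank, x = r cosθ + √(L² − r² sin²θ), so v = −rω sinθ·[1 + r cosθ/√(L² − r² sin²θ)].
With r = 0.0588 m, L = 0.2514 m, θ = 101.6°: √(L² − r² sin²θ) = 0.24471 m.
v = −0.0588·106.4·0.97958·[1 + 0.0588·-0.20108/0.24471] = -5.831 m/s.
|v| = 5.831 m/s.

5.83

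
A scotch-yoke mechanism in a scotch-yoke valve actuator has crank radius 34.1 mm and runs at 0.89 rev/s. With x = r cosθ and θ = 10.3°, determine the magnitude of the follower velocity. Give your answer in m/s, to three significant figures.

0.0341

ω = 5.592 rad/s (from 0.89 rev/s).
x = r cosθ ⇒ ẋ = −rω sinθ.
|v| = rω|sinθ| = 0.0341·5.592·|sin 10.3°| = 0.034096 m/s.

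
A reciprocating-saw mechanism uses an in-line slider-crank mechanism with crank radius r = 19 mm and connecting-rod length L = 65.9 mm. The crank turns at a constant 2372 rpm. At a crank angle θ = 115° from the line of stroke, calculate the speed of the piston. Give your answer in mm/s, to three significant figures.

ω = 2π·2372/60 = 248.4 rad/s
For an in-line slider-crank, x = r cosθ + √(L² − r² sin²θ), so v = −rω sinθ·[1 + r cosθ/√(L² − r² sin²θ)].
With r = 0.019 m, L = 0.0659 m, θ = 115°: √(L² − r² sin²θ) = 0.06361 m.
v = −0.019·248.4·0.90631·[1 + 0.019·-0.42262/0.06361] = -3.7374 m/s.
|v| = 3.7374 m/s = 3737.4 mm/s.

3740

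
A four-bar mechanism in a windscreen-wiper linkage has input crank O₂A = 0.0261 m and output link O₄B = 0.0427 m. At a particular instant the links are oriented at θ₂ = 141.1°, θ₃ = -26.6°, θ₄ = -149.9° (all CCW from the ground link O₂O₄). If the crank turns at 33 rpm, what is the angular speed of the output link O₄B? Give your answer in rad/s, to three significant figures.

0.538

ω₂ = 3.456 rad/s (from 33 rpm).
Differentiating the loop-closure r₂e^{iθ₂}+r₃e^{iθ₃}=r₁+r₄e^{iθ₄} gives r₂ω₂e^{iθ₂}+r₃ω₃e^{iθ₃}=r₄ω₄e^{iθ₄}.
Eliminating the other unknown: ω₄ = r₂ω₂ sin(θ₂−θ₃) / [r₄ sin(θ₄−θ₃)].
Numerator sine = +0.21303; denominator sine = -0.83581.
Result = 0.0261·3.456·(+0.21303) / (0.0427·(-0.83581)) = -0.53838 rad/s; magnitude 0.53838 rad/s.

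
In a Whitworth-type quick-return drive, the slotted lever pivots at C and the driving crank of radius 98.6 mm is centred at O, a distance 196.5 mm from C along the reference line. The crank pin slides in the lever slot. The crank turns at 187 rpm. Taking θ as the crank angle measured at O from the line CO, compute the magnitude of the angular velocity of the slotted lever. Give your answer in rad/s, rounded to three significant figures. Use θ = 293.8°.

5.37

ω = 19.58 rad/s (from 187 rpm).
Crank pin A relative to C: A = (d + r cosθ, r sinθ); lever angle φ = atan2(r sinθ, d + r cosθ).
Differentiating tanφ: φ̇ = rω(d cosθ + r)/(d² + r² + 2dr cosθ).
d² + r² + 2dr cosθ = |CA|² = 0.0639715 m²;  d cosθ + r = +0.1779 m.
|ω_lever| = |0.0986·19.58·+0.1779| / 0.0639715 = 5.3694 rad/s.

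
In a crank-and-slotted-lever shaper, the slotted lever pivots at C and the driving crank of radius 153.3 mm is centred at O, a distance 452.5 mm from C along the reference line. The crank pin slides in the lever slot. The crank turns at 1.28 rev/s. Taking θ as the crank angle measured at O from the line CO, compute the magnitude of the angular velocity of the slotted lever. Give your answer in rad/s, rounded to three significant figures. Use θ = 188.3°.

ω = 8.042 rad/s (from 1.28 rev/s).
Crank pin A relative to C: A = (d + r cosθ, r sinθ); lever angle φ = atan2(r sinθ, d + r cosθ).
Differentiating tanφ: φ̇ = rω(d cosθ + r)/(d² + r² + 2dr cosθ).
d² + r² + 2dr cosθ = |CA|² = 0.0909738 m²;  d cosθ + r = -0.29446 m.
|ω_lever| = |0.1533·8.042·-0.29446| / 0.0909738 = 3.9906 rad/s.

3.99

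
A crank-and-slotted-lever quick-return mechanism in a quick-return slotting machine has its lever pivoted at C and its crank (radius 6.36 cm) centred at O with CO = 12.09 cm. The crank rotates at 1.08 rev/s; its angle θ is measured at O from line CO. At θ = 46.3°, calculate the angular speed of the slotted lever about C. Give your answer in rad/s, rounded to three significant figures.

2.17

ω = 6.786 rad/s (from 1.08 rev/s).
Crank pin A relative to C: A = (d + r cosθ, r sinθ); lever angle φ = atan2(r sinθ, d + r cosθ).
Differentiating tanφ: φ̇ = rω(d cosθ + r)/(d² + r² + 2dr cosθ).
d² + r² + 2dr cosθ = |CA|² = 0.0292865 m²;  d cosθ + r = +0.14713 m.
|ω_lever| = |0.0636·6.786·+0.14713| / 0.0292865 = 2.1681 rad/s.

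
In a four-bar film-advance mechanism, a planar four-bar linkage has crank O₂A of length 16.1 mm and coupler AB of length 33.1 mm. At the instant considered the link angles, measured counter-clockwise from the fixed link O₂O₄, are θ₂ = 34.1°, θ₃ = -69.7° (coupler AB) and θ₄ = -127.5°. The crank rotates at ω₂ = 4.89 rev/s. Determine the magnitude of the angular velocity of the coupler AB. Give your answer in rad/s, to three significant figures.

5.57

ω₂ = 30.72 rad/s (from 4.89 rev/s).
Differentiating the loop-closure r₂e^{iθ₂}+r₃e^{iθ₃}=r₁+r₄e^{iθ₄} gives r₂ω₂e^{iθ₂}+r₃ω₃e^{iθ₃}=r₄ω₄e^{iθ₄}.
Eliminating the other unknown: ω₃ = r₂ω₂ sin(θ₄−θ₂) / [r₃ sin(θ₃−θ₄)].
Numerator sine = -0.31565; denominator sine = +0.84619.
Result = 0.0161·30.72·(-0.31565) / (0.0331·(+0.84619)) = -5.5747 rad/s; magnitude 5.5747 rad/s.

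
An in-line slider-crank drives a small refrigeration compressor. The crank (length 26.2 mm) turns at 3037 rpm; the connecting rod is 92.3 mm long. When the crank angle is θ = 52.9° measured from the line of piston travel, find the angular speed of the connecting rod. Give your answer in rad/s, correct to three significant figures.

55.9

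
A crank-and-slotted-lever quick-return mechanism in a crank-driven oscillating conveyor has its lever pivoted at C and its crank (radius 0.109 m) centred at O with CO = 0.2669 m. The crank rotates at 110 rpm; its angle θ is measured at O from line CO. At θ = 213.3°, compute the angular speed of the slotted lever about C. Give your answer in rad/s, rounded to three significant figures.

4.15

ω = 11.52 rad/s (from 110 rpm).
Crank pin A relative to C: A = (d + r cosθ, r sinθ); lever angle φ = atan2(r sinθ, d + r cosθ).
Differentiating tanφ: φ̇ = rω(d cosθ + r)/(d² + r² + 2dr cosθ).
d² + r² + 2dr cosθ = |CA|² = 0.0344858 m²;  d cosθ + r = -0.11408 m.
|ω_lever| = |0.109·11.52·-0.11408| / 0.0344858 = 4.1534 rad/s.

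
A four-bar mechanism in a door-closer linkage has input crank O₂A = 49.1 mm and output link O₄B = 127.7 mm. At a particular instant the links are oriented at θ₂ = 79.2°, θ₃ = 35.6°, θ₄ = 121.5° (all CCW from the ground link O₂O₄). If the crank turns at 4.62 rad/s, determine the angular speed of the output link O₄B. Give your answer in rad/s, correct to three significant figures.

1.23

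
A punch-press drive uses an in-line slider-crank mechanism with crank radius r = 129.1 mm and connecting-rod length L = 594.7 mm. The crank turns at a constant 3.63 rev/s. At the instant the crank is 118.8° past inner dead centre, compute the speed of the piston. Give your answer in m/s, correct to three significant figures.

2.31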